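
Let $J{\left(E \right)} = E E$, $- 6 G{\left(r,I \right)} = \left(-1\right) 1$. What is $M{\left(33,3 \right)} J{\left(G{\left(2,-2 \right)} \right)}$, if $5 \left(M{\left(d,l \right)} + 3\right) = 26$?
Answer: $\frac{11}{180} \approx 0.061111$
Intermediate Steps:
$M{\left(d,l \right)} = \frac{11}{5}$ ($M{\left(d,l \right)} = -3 + \frac{1}{5} \cdot 26 = -3 + \frac{26}{5} = \frac{11}{5}$)
$G{\left(r,I \right)} = \frac{1}{6}$ ($G{\left(r,I \right)} = - \frac{\left(-1\right) 1}{6} = \left(- \frac{1}{6}\right) \left(-1\right) = \frac{1}{6}$)
$J{\left(E \right)} = E^{2}$
$M{\left(33,3 \right)} J{\left(G{\left(2,-2 \right)} \right)} = \frac{11}{5 \cdot 36} = \frac{11}{5} \cdot \frac{1}{36} = \frac{11}{180}$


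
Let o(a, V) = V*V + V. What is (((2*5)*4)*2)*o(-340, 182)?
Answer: 2664480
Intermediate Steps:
o(a, V) = V + V**2 (o(a, V) = V**2 + V = V + V**2)
(((2*5)*4)*2)*o(-340, 182) = (((2*5)*4)*2)*(182*(1 + 182)) = ((10*4)*2)*(182*183) = (40*2)*33306 = 80*33306 = 2664480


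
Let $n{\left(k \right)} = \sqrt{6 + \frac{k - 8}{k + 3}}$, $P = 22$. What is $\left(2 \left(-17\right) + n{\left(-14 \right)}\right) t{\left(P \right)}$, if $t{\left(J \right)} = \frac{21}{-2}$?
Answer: $357 - 21 \sqrt{2} \approx 327.3$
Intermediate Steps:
$n{\left(k \right)} = \sqrt{6 + \frac{-8 + k}{3 + k}}$
$t{\left(J \right)} = - \frac{21}{2}$ ($t{\left(J \right)} = 21 \left(- \frac{1}{2}\right) = - \frac{21}{2}$)
$\left(2 \left(-17\right) + n{\left(-14 \right)}\right) t{\left(P \right)} = \left(2 \left(-17\right) + \sqrt{\frac{10 + 7 \left(-14\right)}{3 - 14}}\right) \left(- \frac{21}{2}\right) = \left(-34 + \sqrt{\frac{10 - 98}{-11}}\right) \left(- \frac{21}{2}\right) = \left(-34 + \sqrt{\left(- \frac{1}{11}\right) \left(-88\right)}\right) \left(- \frac{21}{2}\right) = \left(-34 + \sqrt{8}\right) \left(- \frac{21}{2}\right) = \left(-34 + 2 \sqrt{2}\right) \left(- \frac{21}{2}\right) = 357 - 21 \sqrt{2}$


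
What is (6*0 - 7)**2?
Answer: 49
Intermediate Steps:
(6*0 - 7)**2 = (0 - 7)**2 = (-7)**2 = 49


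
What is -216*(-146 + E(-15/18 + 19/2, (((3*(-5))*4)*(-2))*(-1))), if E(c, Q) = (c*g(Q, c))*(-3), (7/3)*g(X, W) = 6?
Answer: 321840/7 ≈ 45977.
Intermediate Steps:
g(X, W) = 18/7 (g(X, W) = (3/7)*6 = 18/7)
E(c, Q) = -54*c/7 (E(c, Q) = (c*(18/7))*(-3) = (18*c/7)*(-3) = -54*c/7)
-216*(-146 + E(-15/18 + 19/2, (((3*(-5))*4)*(-2))*(-1))) = -216*(-146 - 54*(-15/18 + 19/2)/7) = -216*(-146 - 54*(-15*1/18 + 19*(½))/7) = -216*(-146 - 54*(-⅚ + 19/2)/7) = -216*(-146 - 54/7*26/3) = -216*(-146 - 468/7) = -216*(-1490/7) = 321840/7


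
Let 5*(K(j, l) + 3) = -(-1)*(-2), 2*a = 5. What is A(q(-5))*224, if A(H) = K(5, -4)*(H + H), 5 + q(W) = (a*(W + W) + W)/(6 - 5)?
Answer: 53312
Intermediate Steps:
a = 5/2 (a = (½)*5 = 5/2 ≈ 2.5000)
q(W) = -5 + 6*W (q(W) = -5 + (5*(W + W)/2 + W)/(6 - 5) = -5 + (5*(2*W)/2 + W)/1 = -5 + (5*W + W)*1 = -5 + (6*W)*1 = -5 + 6*W)
K(j, l) = -17/5 (K(j, l) = -3 + (-(-1)*(-2))/5 = -3 + (-1*2)/5 = -3 + (⅕)*(-2) = -3 - ⅖ = -17/5)
A(H) = -34*H/5 (A(H) = -17*(H + H)/5 = -34*H/5)
A(q(-5))*224 = -34*(-5 + 6*(-5))/5*224 = -34*(-5 - 30)/5*224 = -34/5*(-35)*224 = 238*224 = 53312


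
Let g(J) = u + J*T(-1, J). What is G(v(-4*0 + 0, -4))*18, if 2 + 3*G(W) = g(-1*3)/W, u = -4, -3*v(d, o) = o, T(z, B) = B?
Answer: 21/2 ≈ 10.500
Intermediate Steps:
v(d, o) = -o/3
g(J) = -4 + J² (g(J) = -4 + J*J = -4 + J²)
G(W) = -⅔ + 5/(3*W) (G(W) = -⅔ + ((-4 + (-1*3)²)/W)/3 = -⅔ + ((-4 + (-3)²)/W)/3 = -⅔ + ((-4 + 9)/W)/3 = -⅔ + (5/W)/3 = -⅔ + 5/(3*W))
G(v(-4*0 + 0, -4))*18 = ((5 - (-2)*(-4)/3)/(3*((-⅓*(-4)))))*18 = ((5 - 2*4/3)/(3*(4/3)))*18 = ((⅓)*(¾)*(5 - 8/3))*18 = ((⅓)*(¾)*(7/3))*18 = (7/12)*18 = 21/2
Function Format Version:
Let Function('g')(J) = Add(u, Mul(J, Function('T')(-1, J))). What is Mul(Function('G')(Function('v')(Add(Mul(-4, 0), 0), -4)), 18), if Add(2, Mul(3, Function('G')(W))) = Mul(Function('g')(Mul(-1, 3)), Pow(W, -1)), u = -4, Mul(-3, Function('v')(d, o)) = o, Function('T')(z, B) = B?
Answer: Rational(21, 2) ≈ 10.500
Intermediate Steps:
Function('v')(d, o) = Mul(Rational(-1, 3), o)
Function('g')(J) = Add(-4, Pow(J, 2)) (Function('g')(J) = Add(-4, Mul(J, J)) = Add(-4, Pow(J, 2)))
Function('G')(W) = Add(Rational(-2, 3), Mul(Rational(5, 3), Pow(W, -1))) (Function('G')(W) = Add(Rational(-2, 3), Mul(Rational(1, 3), Mul(Add(-4, Pow(Mul(-1, 3), 2)), Pow(W, -1)))) = Add(Rational(-2, 3), Mul(Rational(1, 3), Mul(Add(-4, Pow(-3, 2)), Pow(W, -1)))) = Add(Rational(-2, 3), Mul(Rational(1, 3), Mul(Add(-4, 9), Pow(W, -1)))) = Add(Rational(-2, 3), Mul(Rational(1, 3), Mul(5, Pow(W, -1)))) = Add(Rational(-2, 3), Mul(Rational(5, 3), Pow(W, -1))))
Mul(Function('G')(Function('v')(Add(Mul(-4, 0), 0), -4)), 18) = Mul(Mul(Rational(1, 3), Pow(Mul(Rational(-1, 3), -4), -1), Add(5, Mul(-2, Mul(Rational(-1, 3), -4)))), 18) = Mul(Mul(Rational(1, 3), Pow(Rational(4, 3), -1), Add(5, Mul(-2, Rational(4, 3)))), 18) = Mul(Mul(Rational(1, 3), Rational(3, 4), Add(5, Rational(-8, 3))), 18) = Mul(Mul(Rational(1, 3), Rational(3, 4), Rational(7, 3)), 18) = Mul(Rational(7, 12), 18) = Rational(21, 2)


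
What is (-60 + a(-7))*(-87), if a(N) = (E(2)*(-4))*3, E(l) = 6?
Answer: 11484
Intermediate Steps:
a(N) = -72 (a(N) = (6*(-4))*3 = -24*3 = -72)
(-60 + a(-7))*(-87) = (-60 - 72)*(-87) = -132*(-87) = 11484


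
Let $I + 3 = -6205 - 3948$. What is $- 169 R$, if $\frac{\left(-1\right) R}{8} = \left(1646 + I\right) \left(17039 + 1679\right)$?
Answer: $-215360323360$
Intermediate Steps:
$I = -10156$ ($I = -3 - 10153 = -10156$)
$R = 1274321440$ ($R = - 8 \left(1646 - 10156\right) \left(17039 + 1679\right) = - 8 \left(\left(-8510\right) 18718\right) = \left(-8\right) \left(-159290180\right) = 1274321440$)
$- 169 R = \left(-169\right) 1274321440 = -215360323360$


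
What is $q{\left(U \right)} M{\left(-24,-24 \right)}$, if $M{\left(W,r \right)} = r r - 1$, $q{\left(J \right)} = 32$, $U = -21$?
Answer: $18400$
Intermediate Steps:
$M{\left(W,r \right)} = -1 + r^{2}$ ($M{\left(W,r \right)} = r^{2} - 1 = -1 + r^{2}$)
$q{\left(U \right)} M{\left(-24,-24 \right)} = 32 \left(-1 + \left(-24\right)^{2}\right) = 32 \left(-1 + 576\right) = 32 \cdot 575 = 18400$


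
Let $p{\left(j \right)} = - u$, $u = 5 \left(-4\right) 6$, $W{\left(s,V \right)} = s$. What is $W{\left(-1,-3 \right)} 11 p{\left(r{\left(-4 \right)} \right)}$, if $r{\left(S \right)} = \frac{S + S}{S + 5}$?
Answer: $-1320$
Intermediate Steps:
$u = -120$ ($u = \left(-20\right) 6 = -120$)
$r{\left(S \right)} = \frac{2 S}{5 + S}$
$p{\left(j \right)} = 120$ ($p{\left(j \right)} = \left(-1\right) \left(-120\right) = 120$)
$W{\left(-1,-3 \right)} 11 p{\left(r{\left(-4 \right)} \right)} = \left(-1\right) 11 \cdot 120 = \left(-11\right) 120 = -1320$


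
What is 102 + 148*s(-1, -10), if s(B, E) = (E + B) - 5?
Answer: -2266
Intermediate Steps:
s(B, E) = -5 + B + E (s(B, E) = (B + E) - 5 = -5 + B + E)
102 + 148*s(-1, -10) = 102 + 148*(-5 - 1 - 10) = 102 + 148*(-16) = 102 - 2368 = -2266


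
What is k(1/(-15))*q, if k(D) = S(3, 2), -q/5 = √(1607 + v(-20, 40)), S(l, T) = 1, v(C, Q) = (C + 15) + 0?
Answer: -15*√178 ≈ -200.13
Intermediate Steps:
v(C, Q) = 15 + C (v(C, Q) = (15 + C) + 0 = 15 + C)
q = -15*√178 (q = -5*√(1607 + (15 - 20)) = -5*√(1607 - 5) = -15*√178 ≈ -200.13)
k(D) = 1
k(1/(-15))*q = 1*(-15*√178) = -15*√178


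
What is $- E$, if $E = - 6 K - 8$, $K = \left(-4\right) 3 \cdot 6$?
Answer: $-424$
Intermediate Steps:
$K = -72$ ($K = \left(-12\right) 6 = -72$)
$E = 424$ ($E = \left(-6\right) \left(-72\right) - 8 = 432 - 8 = 424$)
$- E = \left(-1\right) 424 = -424$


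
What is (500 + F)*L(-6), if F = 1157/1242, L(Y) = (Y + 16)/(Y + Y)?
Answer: -3110785/7452 ≈ -417.44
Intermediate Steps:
L(Y) = (16 + Y)/(2*Y) (L(Y) = (16 + Y)/((2*Y)) = (16 + Y)*(1/(2*Y)) = (16 + Y)/(2*Y))
F = 1157/1242 (F = 1157*(1/1242) = 1157/1242 ≈ 0.93156)
(500 + F)*L(-6) = (500 + 1157/1242)*((½)*(16 - 6)/(-6)) = 622157*((½)*(-⅙)*10)/1242 = (622157/1242)*(-⅚) = -3110785/7452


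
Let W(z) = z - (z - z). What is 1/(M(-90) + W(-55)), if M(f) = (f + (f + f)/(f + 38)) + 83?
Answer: -13/761 ≈ -0.017083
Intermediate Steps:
W(z) = z (W(z) = z - 1*0 = z + 0 = z)
M(f) = 83 + f + 2*f/(38 + f) (M(f) = (f + (2*f)/(38 + f)) + 83 = (f + 2*f/(38 + f)) + 83 = 83 + f + 2*f/(38 + f))
1/(M(-90) + W(-55)) = 1/((3154 + (-90)² + 123*(-90))/(38 - 90) - 55) = 1/((3154 + 8100 - 11070)/(-52) - 55) = 1/(-1/52*184 - 55) = 1/(-46/13 - 55) = 1/(-761/13) = -13/761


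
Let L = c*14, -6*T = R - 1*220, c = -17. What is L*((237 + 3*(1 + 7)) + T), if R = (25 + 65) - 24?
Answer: -204680/3 ≈ -68227.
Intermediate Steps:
R = 66 (R = 90 - 24 = 66)
T = 77/3 (T = -(66 - 1*220)/6 = -(66 - 220)/6 = -⅙*(-154) = 77/3 ≈ 25.667)
L = -238 (L = -17*14 = -238)
L*((237 + 3*(1 + 7)) + T) = -238*((237 + 3*(1 + 7)) + 77/3) = -238*((237 + 3*8) + 77/3) = -238*((237 + 24) + 77/3) = -238*(261 + 77/3) = -238*860/3 = -204680/3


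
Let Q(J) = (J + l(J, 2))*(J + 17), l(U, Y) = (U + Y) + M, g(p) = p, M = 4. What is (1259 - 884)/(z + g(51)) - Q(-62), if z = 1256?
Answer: -6939795/1307 ≈ -5309.7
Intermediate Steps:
l(U, Y) = 4 + U + Y (l(U, Y) = (U + Y) + 4 = 4 + U + Y)
Q(J) = (6 + 2*J)*(17 + J) (Q(J) = (J + (4 + J + 2))*(J + 17) = (J + (6 + J))*(17 + J) = (6 + 2*J)*(17 + J))
(1259 - 884)/(z + g(51)) - Q(-62) = (1259 - 884)/(1256 + 51) - (102 + 2*(-62)² + 40*(-62)) = 375/1307 - (102 + 2*3844 - 2480) = 375*(1/1307) - (102 + 7688 - 2480) = 375/1307 - 1*5310 = 375/1307 - 5310 = -6939795/1307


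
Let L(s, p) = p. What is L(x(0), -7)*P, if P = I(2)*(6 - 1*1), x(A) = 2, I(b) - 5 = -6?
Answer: 35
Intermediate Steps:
I(b) = -1 (I(b) = 5 - 6 = -1)
P = -5 (P = -(6 - 1*1) = -(6 - 1) = -1*5 = -5)
L(x(0), -7)*P = -7*(-5) = 35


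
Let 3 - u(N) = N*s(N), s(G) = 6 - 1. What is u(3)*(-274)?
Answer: 3288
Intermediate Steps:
s(G) = 5
u(N) = 3 - 5*N (u(N) = 3 - N*5 = 3 - 5*N)
u(3)*(-274) = (3 - 5*3)*(-274) = (3 - 15)*(-274) = -12*(-274) = 3288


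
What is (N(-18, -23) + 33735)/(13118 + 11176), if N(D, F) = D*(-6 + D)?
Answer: 11389/8098 ≈ 1.4064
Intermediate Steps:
(N(-18, -23) + 33735)/(13118 + 11176) = (-18*(-6 - 18) + 33735)/(13118 + 11176) = (-18*(-24) + 33735)/24294 = (432 + 33735)*(1/24294) = 34167*(1/24294) = 11389/8098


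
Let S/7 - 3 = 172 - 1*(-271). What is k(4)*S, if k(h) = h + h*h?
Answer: 62440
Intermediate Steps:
k(h) = h + h²
S = 3122 (S = 21 + 7*(172 - 1*(-271)) = 21 + 7*(172 + 271) = 21 + 7*443 = 21 + 3101 = 3122)
k(4)*S = (4*(1 + 4))*3122 = (4*5)*3122 = 20*3122 = 62440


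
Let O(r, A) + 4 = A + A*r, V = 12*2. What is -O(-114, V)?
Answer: 2716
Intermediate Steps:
V = 24
O(r, A) = -4 + A + A*r (O(r, A) = -4 + (A + A*r) = -4 + A + A*r)
-O(-114, V) = -(-4 + 24 + 24*(-114)) = -(-4 + 24 - 2736) = -1*(-2716) = 2716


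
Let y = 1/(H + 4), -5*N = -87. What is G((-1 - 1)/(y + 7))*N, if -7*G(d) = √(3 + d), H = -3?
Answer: -87*√11/70 ≈ -4.1221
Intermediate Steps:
N = 87/5 (N = -⅕*(-87) = 87/5 ≈ 17.400)
y = 1 (y = 1/(-3 + 4) = 1/1 = 1)
G(d) = -√(3 + d)/7
G((-1 - 1)/(y + 7))*N = -√(3 + (-1 - 1)/(1 + 7))/7*(87/5) = -√(3 - 2/8)/7*(87/5) = -√(3 - 2*⅛)/7*(87/5) = -√(3 - ¼)/7*(87/5) = -√11/14*(87/5) = -87*√11/70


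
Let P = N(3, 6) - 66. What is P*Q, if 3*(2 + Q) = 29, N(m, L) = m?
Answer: -483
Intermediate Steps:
Q = 23/3 (Q = -2 + (⅓)*29 = -2 + 29/3 = 23/3 ≈ 7.6667)
P = -63 (P = 3 - 66 = -63)
P*Q = -63*23/3 = -483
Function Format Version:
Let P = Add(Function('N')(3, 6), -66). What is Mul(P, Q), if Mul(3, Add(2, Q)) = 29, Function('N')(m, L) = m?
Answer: -483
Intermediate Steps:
Q = Rational(23, 3) (Q = Add(-2, Mul(Rational(1, 3), 29)) = Add(-2, Rational(29, 3)) = Rational(23, 3) ≈ 7.6667)
P = -63 (P = Add(3, -66) = -63)
Mul(P, Q) = Mul(-63, Rational(23, 3)) = -483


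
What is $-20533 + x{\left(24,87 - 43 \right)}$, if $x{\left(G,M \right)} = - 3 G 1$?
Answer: $-20605$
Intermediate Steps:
$x{\left(G,M \right)} = - 3 G$
$-20533 + x{\left(24,87 - 43 \right)} = -20533 - 72 = -20605$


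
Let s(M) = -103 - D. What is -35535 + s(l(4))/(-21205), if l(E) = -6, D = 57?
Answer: -150703903/4241 ≈ -35535.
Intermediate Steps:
s(M) = -160 (s(M) = -103 - 1*57 = -103 - 57 = -160)
-35535 + s(l(4))/(-21205) = -35535 - 160/(-21205) = -35535 - 160*(-1/21205) = -35535 + 32/4241 = -150703903/4241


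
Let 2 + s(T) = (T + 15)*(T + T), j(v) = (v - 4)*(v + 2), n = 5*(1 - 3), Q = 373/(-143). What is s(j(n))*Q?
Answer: -964578/13 ≈ -74198.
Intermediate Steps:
Q = -373/143 (Q = 373*(-1/143) = -373/143 ≈ -2.6084)
n = -10 (n = 5*(-2) = -10)
j(v) = (-4 + v)*(2 + v)
s(T) = -2 + 2*T*(15 + T) (s(T) = -2 + (T + 15)*(T + T) = -2 + (15 + T)*(2*T) = -2 + 2*T*(15 + T))
s(j(n))*Q = (-2 + 2*(-8 + (-10)**2 - 2*(-10))**2 + 30*(-8 + (-10)**2 - 2*(-10)))*(-373/143) = (-2 + 2*(-8 + 100 + 20)**2 + 30*(-8 + 100 + 20))*(-373/143) = (-2 + 2*112**2 + 30*112)*(-373/143) = (-2 + 2*12544 + 3360)*(-373/143) = (-2 + 25088 + 3360)*(-373/143) = 28446*(-373/143) = -964578/13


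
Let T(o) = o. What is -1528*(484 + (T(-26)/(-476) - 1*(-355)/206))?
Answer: -9097987040/12257 ≈ -7.4227e+5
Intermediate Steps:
-1528*(484 + (T(-26)/(-476) - 1*(-355)/206)) = -1528*(484 + (-26/(-476) - 1*(-355)/206)) = -1528*(484 + (-26*(-1/476) + 355*(1/206))) = -1528*(484 + (13/238 + 355/206)) = -1528*(484 + 21792/12257) = -1528*5954180/12257 = -9097987040/12257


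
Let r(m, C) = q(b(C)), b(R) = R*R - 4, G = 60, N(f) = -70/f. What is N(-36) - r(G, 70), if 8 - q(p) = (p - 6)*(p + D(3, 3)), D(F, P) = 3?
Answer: 431209871/18 ≈ 2.3956e+7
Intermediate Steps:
b(R) = -4 + R² (b(R) = R² - 4 = -4 + R²)
q(p) = 8 - (-6 + p)*(3 + p) (q(p) = 8 - (p - 6)*(p + 3) = 8 - (-6 + p)*(3 + p))
r(m, C) = 14 - (-4 + C²)² + 3*C² (r(m, C) = 26 - (-4 + C²)² + 3*(-4 + C²) = 26 - (-4 + C²)² + (-12 + 3*C²) = 14 - (-4 + C²)² + 3*C²)
N(-36) - r(G, 70) = -70/(-36) - (-2 - 1*70⁴ + 11*70²) = -70*(-1/36) - (-2 - 1*24010000 + 11*4900) = 35/18 - (-2 - 24010000 + 53900) = 35/18 - 1*(-23956102) = 35/18 + 23956102 = 431209871/18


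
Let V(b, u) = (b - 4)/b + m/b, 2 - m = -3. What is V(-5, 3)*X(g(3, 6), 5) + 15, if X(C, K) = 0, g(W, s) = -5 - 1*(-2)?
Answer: 15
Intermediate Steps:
g(W, s) = -3 (g(W, s) = -5 + 2 = -3)
m = 5 (m = 2 - 1*(-3) = 2 + 3 = 5)
V(b, u) = 5/b + (-4 + b)/b (V(b, u) = (b - 4)/b + 5/b = (-4 + b)/b + 5/b = 5/b + (-4 + b)/b)
V(-5, 3)*X(g(3, 6), 5) + 15 = ((1 - 5)/(-5))*0 + 15 = -⅕*(-4)*0 + 15 = (⅘)*0 + 15 = 0 + 15 = 15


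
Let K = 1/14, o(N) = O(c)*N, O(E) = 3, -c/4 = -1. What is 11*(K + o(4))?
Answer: 1859/14 ≈ 132.79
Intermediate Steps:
c = 4 (c = -4*(-1) = 4)
o(N) = 3*N
K = 1/14 ≈ 0.071429
11*(K + o(4)) = 11*(1/14 + 3*4) = 11*(1/14 + 12) = 11*(169/14) = 1859/14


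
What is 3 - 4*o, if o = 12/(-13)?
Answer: 87/13 ≈ 6.6923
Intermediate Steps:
o = -12/13 (o = 12*(-1/13) = -12/13 ≈ -0.92308)
3 - 4*o = 3 - 4*(-12/13) = 3 + 48/13 = 87/13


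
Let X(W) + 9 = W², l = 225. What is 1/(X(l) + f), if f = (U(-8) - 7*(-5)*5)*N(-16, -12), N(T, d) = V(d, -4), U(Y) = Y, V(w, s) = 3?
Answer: 1/51117 ≈ 1.9563e-5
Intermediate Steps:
X(W) = -9 + W²
N(T, d) = 3
f = 501 (f = (-8 - 7*(-5)*5)*3 = (-8 + 35*5)*3 = (-8 + 175)*3 = 167*3 = 501)
1/(X(l) + f) = 1/((-9 + 225²) + 501) = 1/((-9 + 50625) + 501) = 1/(50616 + 501) = 1/51117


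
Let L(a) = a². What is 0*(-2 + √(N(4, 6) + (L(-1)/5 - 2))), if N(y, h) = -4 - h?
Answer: 0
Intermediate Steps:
0*(-2 + √(N(4, 6) + (L(-1)/5 - 2))) = 0*(-2 + √((-4 - 1*6) + ((-1)²/5 - 2))) = 0*(-2 + √((-4 - 6) + (1*(⅕) - 2))) = 0*(-2 + √(-10 + (⅕ - 2))) = 0*(-2 + √(-10 - 9/5)) = 0*(-2 + √(-59/5)) = 0*(-2 + I*√295/5) = 0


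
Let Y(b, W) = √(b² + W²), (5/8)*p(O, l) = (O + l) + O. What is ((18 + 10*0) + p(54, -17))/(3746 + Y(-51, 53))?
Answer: 1532114/35067765 - 409*√5410/35067765 ≈ 0.042832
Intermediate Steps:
p(O, l) = 8*l/5 + 16*O/5 (p(O, l) = 8*((O + l) + O)/5 = 8*(l + 2*O)/5 = 8*l/5 + 16*O/5)
Y(b, W) = √(W² + b²)
((18 + 10*0) + p(54, -17))/(3746 + Y(-51, 53)) = ((18 + 10*0) + ((8/5)*(-17) + (16/5)*54))/(3746 + √(53² + (-51)²)) = ((18 + 0) + (-136/5 + 864/5))/(3746 + √(2809 + 2601)) = (18 + 728/5)/(3746 + √5410) = 818/(5*(3746 + √5410))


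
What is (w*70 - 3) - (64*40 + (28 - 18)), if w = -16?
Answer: -3693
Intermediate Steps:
(w*70 - 3) - (64*40 + (28 - 18)) = (-16*70 - 3) - (64*40 + (28 - 18)) = (-1120 - 3) - (2560 + 10) = -1123 - 1*2570 = -1123 - 2570 = -3693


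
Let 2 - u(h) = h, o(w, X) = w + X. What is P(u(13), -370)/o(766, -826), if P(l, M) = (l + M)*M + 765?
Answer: -9449/4 ≈ -2362.3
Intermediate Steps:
o(w, X) = X + w
u(h) = 2 - h
P(l, M) = 765 + M*(M + l) (P(l, M) = (M + l)*M + 765 = M*(M + l) + 765 = 765 + M*(M + l))
P(u(13), -370)/o(766, -826) = (765 + (-370)**2 - 370*(2 - 1*13))/(-826 + 766) = (765 + 136900 - 370*(2 - 13))/(-60) = (765 + 136900 - 370*(-11))*(-1/60) = (765 + 136900 + 4070)*(-1/60) = 141735*(-1/60) = -9449/4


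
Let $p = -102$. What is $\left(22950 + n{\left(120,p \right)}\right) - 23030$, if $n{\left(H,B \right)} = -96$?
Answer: $-176$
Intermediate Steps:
$\left(22950 + n{\left(120,p \right)}\right) - 23030 = \left(22950 - 96\right) - 23030 = 22854 - 23030 = -176$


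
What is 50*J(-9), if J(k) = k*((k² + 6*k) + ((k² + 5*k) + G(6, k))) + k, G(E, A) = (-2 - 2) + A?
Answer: -22950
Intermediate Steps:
G(E, A) = -4 + A
J(k) = k + k*(-4 + 2*k² + 12*k) (J(k) = k*((k² + 6*k) + ((k² + 5*k) + (-4 + k))) + k = k*((k² + 6*k) + (-4 + k² + 6*k)) + k = k*(-4 + 2*k² + 12*k) + k = k + k*(-4 + 2*k² + 12*k))
50*J(-9) = 50*(-9*(-3 + 2*(-9)² + 12*(-9))) = 50*(-9*(-3 + 2*81 - 108)) = 50*(-9*(-3 + 162 - 108)) = 50*(-9*51) = 50*(-459) = -22950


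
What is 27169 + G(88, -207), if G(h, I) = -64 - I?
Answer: 27312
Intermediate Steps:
27169 + G(88, -207) = 27169 + (-64 - 1*(-207)) = 27169 + (-64 + 207) = 27169 + 143 = 27312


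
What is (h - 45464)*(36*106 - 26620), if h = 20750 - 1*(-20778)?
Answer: 89756544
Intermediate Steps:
h = 41528 (h = 20750 + 20778 = 41528)
(h - 45464)*(36*106 - 26620) = (41528 - 45464)*(36*106 - 26620) = -3936*(3816 - 26620) = -3936*(-22804) = 89756544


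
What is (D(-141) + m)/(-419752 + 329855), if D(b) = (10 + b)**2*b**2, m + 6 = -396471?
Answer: -340781364/89897 ≈ -3790.8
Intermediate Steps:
m = -396477 (m = -6 - 396471 = -396477)
D(b) = b**2*(10 + b)**2
(D(-141) + m)/(-419752 + 329855) = ((-141)**2*(10 - 141)**2 - 396477)/(-419752 + 329855) = (19881*(-131)**2 - 396477)/(-89897) = (19881*17161 - 396477)*(-1/89897) = (341177841 - 396477)*(-1/89897) = 340781364*(-1/89897) = -340781364/89897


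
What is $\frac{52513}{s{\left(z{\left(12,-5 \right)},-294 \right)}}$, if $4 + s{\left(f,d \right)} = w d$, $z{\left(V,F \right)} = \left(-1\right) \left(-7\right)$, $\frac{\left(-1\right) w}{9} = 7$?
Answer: $\frac{52513}{18518} \approx 2.8358$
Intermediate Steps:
$w = -63$ ($w = \left(-9\right) 7 = -63$)
$z{\left(V,F \right)} = 7$
$s{\left(f,d \right)} = -4 - 63 d$
$\frac{52513}{s{\left(z{\left(12,-5 \right)},-294 \right)}} = \frac{52513}{-4 - -18522} = \frac{52513}{-4 + 18522} = \frac{52513}{18518}$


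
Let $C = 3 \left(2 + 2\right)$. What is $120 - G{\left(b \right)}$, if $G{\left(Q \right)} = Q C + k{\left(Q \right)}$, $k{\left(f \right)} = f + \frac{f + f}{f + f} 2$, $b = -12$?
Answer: $274$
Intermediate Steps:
$C = 12$ ($C = 3 \cdot 4 = 12$)
$k{\left(f \right)} = 2 + f$ ($k{\left(f \right)} = f + \frac{2 f}{2 f} 2 = f + 2 f \frac{1}{2 f} 2 = f + 1 \cdot 2 = f + 2 = 2 + f$)
$G{\left(Q \right)} = 2 + 13 Q$ ($G{\left(Q \right)} = Q 12 + \left(2 + Q\right) = 12 Q + \left(2 + Q\right) = 2 + 13 Q$)
$120 - G{\left(b \right)} = 120 - \left(2 + 13 \left(-12\right)\right) = 120 - \left(2 - 156\right) = 120 - -154 = 120 + 154 = 274$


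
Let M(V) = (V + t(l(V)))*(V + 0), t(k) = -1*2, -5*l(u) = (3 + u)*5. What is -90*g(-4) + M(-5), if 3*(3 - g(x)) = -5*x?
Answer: 365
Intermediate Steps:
l(u) = -3 - u (l(u) = -(3 + u)*5/5 = -(15 + 5*u)/5 = -3 - u)
t(k) = -2
g(x) = 3 + 5*x/3 (g(x) = 3 - (-5)*x/3 = 3 + 5*x/3)
M(V) = V*(-2 + V) (M(V) = (V - 2)*(V + 0) = (-2 + V)*V = V*(-2 + V))
-90*g(-4) + M(-5) = -90*(3 + (5/3)*(-4)) - 5*(-2 - 5) = -90*(3 - 20/3) - 5*(-7) = -90*(-11/3) + 35 = 330 + 35 = 365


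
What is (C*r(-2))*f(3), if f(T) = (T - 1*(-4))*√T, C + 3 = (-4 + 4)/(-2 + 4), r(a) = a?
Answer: 42*√3 ≈ 72.746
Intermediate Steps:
C = -3 (C = -3 + (-4 + 4)/(-2 + 4) = -3 + 0/2 = -3 + 0*(½) = -3 + 0 = -3)
f(T) = √T*(4 + T) (f(T) = (T + 4)*√T = (4 + T)*√T = √T*(4 + T))
(C*r(-2))*f(3) = (-3*(-2))*(√3*(4 + 3)) = 6*(√3*7) = 6*(7*√3) = 42*√3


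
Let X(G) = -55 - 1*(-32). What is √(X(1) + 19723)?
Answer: 10*√197 ≈ 140.36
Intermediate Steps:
X(G) = -23 (X(G) = -55 + 32 = -23)
√(X(1) + 19723) = √(-23 + 19723) = √19700 = 10*√197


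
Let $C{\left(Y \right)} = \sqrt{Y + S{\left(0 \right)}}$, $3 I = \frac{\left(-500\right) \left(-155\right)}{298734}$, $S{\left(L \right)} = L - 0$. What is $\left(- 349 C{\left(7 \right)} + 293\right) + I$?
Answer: $\frac{131332343}{448101} - 349 \sqrt{7} \approx -630.28$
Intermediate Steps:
$S{\left(L \right)} = L$ ($S{\left(L \right)} = L + 0 = L$)
$I = \frac{38750}{448101}$ ($I = \frac{\left(-500\right) \left(-155\right) \frac{1}{298734}}{3} = \frac{77500 \cdot \frac{1}{298734}}{3} = \frac{1}{3} \cdot \frac{38750}{149367} = \frac{38750}{448101} \approx 0.086476$)
$C{\left(Y \right)} = \sqrt{Y}$ ($C{\left(Y \right)} = \sqrt{Y + 0} = \sqrt{Y}$)
$\left(- 349 C{\left(7 \right)} + 293\right) + I = \left(- 349 \sqrt{7} + 293\right) + \frac{38750}{448101} = \left(293 - 349 \sqrt{7}\right) + \frac{38750}{448101} = \frac{131332343}{448101} - 349 \sqrt{7}$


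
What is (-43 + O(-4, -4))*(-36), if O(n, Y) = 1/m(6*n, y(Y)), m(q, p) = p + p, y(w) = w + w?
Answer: 6201/4 ≈ 1550.3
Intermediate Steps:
y(w) = 2*w
m(q, p) = 2*p
O(n, Y) = 1/(4*Y) (O(n, Y) = 1/(2*(2*Y)) = 1/(4*Y))
(-43 + O(-4, -4))*(-36) = (-43 + (¼)/(-4))*(-36) = (-43 + (¼)*(-¼))*(-36) = (-43 - 1/16)*(-36) = -689/16*(-36) = 6201/4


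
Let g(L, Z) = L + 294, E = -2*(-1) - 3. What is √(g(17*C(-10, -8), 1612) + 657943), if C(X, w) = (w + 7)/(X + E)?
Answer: 4*√4977929/11 ≈ 811.32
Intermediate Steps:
E = -1 (E = 2 - 3 = -1)
C(X, w) = (7 + w)/(-1 + X) (C(X, w) = (w + 7)/(X - 1) = (7 + w)/(-1 + X))
g(L, Z) = 294 + L
√(g(17*C(-10, -8), 1612) + 657943) = √((294 + 17*((7 - 8)/(-1 - 10))) + 657943) = √((294 + 17*(-1/(-11))) + 657943) = √((294 + 17*(-1/11*(-1))) + 657943) = √((294 + 17*(1/11)) + 657943) = √((294 + 17/11) + 657943) = √(3251/11 + 657943) = √(7240624/11) = 4*√4977929/11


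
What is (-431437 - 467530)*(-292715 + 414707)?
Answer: -109666782264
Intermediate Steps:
(-431437 - 467530)*(-292715 + 414707) = -898967*121992 = -109666782264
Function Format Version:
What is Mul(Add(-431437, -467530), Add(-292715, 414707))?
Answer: -109666782264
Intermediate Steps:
Mul(Add(-431437, -467530), Add(-292715, 414707)) = Mul(-898967, 121992) = -109666782264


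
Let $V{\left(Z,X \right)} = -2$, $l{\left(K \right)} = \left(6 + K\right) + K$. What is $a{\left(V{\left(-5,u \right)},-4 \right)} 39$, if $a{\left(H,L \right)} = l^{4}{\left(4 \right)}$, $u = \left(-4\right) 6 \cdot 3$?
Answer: $1498224$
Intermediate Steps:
$u = -72$ ($u = \left(-24\right) 3 = -72$)
$l{\left(K \right)} = 6 + 2 K$
$a{\left(H,L \right)} = 38416$ ($a{\left(H,L \right)} = \left(6 + 2 \cdot 4\right)^{4} = \left(6 + 8\right)^{4} = 14^{4} = 38416$)
$a{\left(V{\left(-5,u \right)},-4 \right)} 39 = 38416 \cdot 39 = 1498224$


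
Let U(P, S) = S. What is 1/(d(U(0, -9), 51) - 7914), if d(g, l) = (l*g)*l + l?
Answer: -1/31272 ≈ -3.1977e-5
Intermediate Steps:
d(g, l) = l + g*l**2 (d(g, l) = (g*l)*l + l = g*l**2 + l = l + g*l**2)
1/(d(U(0, -9), 51) - 7914) = 1/(51*(1 - 9*51) - 7914) = 1/(51*(1 - 459) - 7914) = 1/(51*(-458) - 7914) = 1/(-23358 - 7914) = 1/(-31272) = -1/31272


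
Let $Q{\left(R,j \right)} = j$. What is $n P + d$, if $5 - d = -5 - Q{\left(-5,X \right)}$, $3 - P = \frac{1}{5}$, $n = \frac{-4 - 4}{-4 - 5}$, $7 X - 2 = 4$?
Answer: $\frac{4204}{315} \approx 13.346$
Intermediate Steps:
$X = \frac{6}{7}$ ($X = \frac{2}{7} + \frac{1}{7} \cdot 4 = \frac{2}{7} + \frac{4}{7} = \frac{6}{7} \approx 0.85714$)
$n = \frac{8}{9}$ ($n = - \frac{8}{-9} = \left(-8\right) \left(- \frac{1}{9}\right) = \frac{8}{9} \approx 0.88889$)
$P = \frac{14}{5}$ ($P = 3 - \frac{1}{5} = \frac{14}{5} \approx 2.8$)
$d = \frac{76}{7}$ ($d = 5 - \left(-5 - \frac{6}{7}\right) = 5 - - \frac{41}{7} = 5 + \frac{41}{7} = \frac{76}{7} \approx 10.857$)
$n P + d = \frac{8}{9} \cdot \frac{14}{5} + \frac{76}{7} = \frac{112}{45} + \frac{76}{7} = \frac{4204}{315}$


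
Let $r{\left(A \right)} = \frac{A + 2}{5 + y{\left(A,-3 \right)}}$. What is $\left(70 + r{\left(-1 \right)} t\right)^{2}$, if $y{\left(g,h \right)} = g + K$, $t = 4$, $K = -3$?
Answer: $5476$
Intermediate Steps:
$y{\left(g,h \right)} = -3 + g$ ($y{\left(g,h \right)} = g - 3 = -3 + g$)
$r{\left(A \right)} = 1$ ($r{\left(A \right)} = \frac{A + 2}{5 + \left(-3 + A\right)} = \frac{2 + A}{2 + A} = 1$)
$\left(70 + r{\left(-1 \right)} t\right)^{2} = \left(70 + 1 \cdot 4\right)^{2} = \left(70 + 4\right)^{2} = 74^{2} = 5476$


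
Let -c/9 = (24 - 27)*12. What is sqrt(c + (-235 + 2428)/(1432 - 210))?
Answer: sqrt(486503862)/1222 ≈ 18.050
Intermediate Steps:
c = 324 (c = -9*(24 - 27)*12 = -(-27)*12 = -9*(-36) = 324)
sqrt(c + (-235 + 2428)/(1432 - 210)) = sqrt(324 + (-235 + 2428)/(1432 - 210)) = sqrt(324 + 2193/1222) = sqrt(398121/1222) = sqrt(486503862)/1222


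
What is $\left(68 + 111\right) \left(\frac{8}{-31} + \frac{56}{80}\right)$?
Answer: $\frac{24523}{310} \approx 79.106$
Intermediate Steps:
$\left(68 + 111\right) \left(\frac{8}{-31} + \frac{56}{80}\right) = 179 \left(8 \left(- \frac{1}{31}\right) + 56 \cdot \frac{1}{80}\right) = 179 \left(- \frac{8}{31} + \frac{7}{10}\right) = 179 \cdot \frac{137}{310} = \frac{24523}{310}$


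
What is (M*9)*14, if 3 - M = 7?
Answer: -504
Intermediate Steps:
M = -4 (M = 3 - 1*7 = 3 - 7 = -4)
(M*9)*14 = -4*9*14 = -36*14 = -504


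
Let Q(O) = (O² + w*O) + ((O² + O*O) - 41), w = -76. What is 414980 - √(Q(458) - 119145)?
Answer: 414980 - √475298 ≈ 4.1429e+5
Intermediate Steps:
Q(O) = -41 - 76*O + 3*O² (Q(O) = (O² - 76*O) + ((O² + O*O) - 41) = (O² - 76*O) + ((O² + O²) - 41) = (O² - 76*O) + (2*O² - 41) = (O² - 76*O) + (-41 + 2*O²) = -41 - 76*O + 3*O²)
414980 - √(Q(458) - 119145) = 414980 - √((-41 - 76*458 + 3*458²) - 119145) = 414980 - √((-41 - 34808 + 3*209764) - 119145) = 414980 - √((-41 - 34808 + 629292) - 119145) = 414980 - √(594443 - 119145) = 414980 - √475298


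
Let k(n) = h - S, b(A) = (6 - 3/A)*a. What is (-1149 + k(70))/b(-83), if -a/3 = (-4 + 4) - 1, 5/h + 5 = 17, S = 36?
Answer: -1179845/18036 ≈ -65.416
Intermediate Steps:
h = 5/12 (h = 5/(-5 + 17) = 5/12 ≈ 0.41667)
a = 3 (a = -3*((-4 + 4) - 1) = -3*(0 - 1) = -3*(-1) = 3)
b(A) = 18 - 9/A (b(A) = (6 - 3/A)*3 = 18 - 9/A)
k(n) = -427/12 (k(n) = 5/12 - 1*36 = 5/12 - 36 = -427/12)
(-1149 + k(70))/b(-83) = (-1149 - 427/12)/(18 - 9/(-83)) = -14215/(12*(18 - 9*(-1/83))) = -14215/(12*(18 + 9/83)) = -14215/(12*1503/83) = -14215/12*83/1503 = -1179845/18036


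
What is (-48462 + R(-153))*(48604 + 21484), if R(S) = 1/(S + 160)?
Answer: -23776162504/7 ≈ -3.3966e+9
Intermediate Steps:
R(S) = 1/(160 + S)
(-48462 + R(-153))*(48604 + 21484) = (-48462 + 1/(160 - 153))*(48604 + 21484) = (-48462 + 1/7)*70088 = (-48462 + ⅐)*70088 = -339233/7*70088 = -23776162504/7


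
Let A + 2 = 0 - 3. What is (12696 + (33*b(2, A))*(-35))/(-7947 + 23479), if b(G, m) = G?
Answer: 5193/7766 ≈ 0.66868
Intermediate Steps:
A = -5 (A = -2 + (0 - 3) = -2 - 3 = -5)
(12696 + (33*b(2, A))*(-35))/(-7947 + 23479) = (12696 + (33*2)*(-35))/(-7947 + 23479) = (12696 + 66*(-35))/15532 = (12696 - 2310)*(1/15532) = 10386*(1/15532) = 5193/7766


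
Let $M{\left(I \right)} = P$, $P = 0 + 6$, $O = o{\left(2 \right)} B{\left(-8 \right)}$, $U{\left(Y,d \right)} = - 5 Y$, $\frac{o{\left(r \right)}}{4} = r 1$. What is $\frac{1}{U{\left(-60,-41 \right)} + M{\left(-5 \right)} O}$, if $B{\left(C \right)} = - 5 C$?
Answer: $\frac{1}{2220} \approx 0.00045045$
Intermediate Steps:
$o{\left(r \right)} = 4 r$ ($o{\left(r \right)} = 4 r 1 = 4 r$)
$O = 320$ ($O = 4 \cdot 2 \left(\left(-5\right) \left(-8\right)\right) = 8 \cdot 40 = 320$)
$P = 6$
$M{\left(I \right)} = 6$
$\frac{1}{U{\left(-60,-41 \right)} + M{\left(-5 \right)} O} = \frac{1}{\left(-5\right) \left(-60\right) + 6 \cdot 320} = \frac{1}{300 + 1920} = \frac{1}{2220}$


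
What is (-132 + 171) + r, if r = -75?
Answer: -36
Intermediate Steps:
(-132 + 171) + r = (-132 + 171) - 75 = 39 - 75 = -36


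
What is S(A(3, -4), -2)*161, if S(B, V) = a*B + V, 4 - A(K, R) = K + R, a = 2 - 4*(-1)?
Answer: 4508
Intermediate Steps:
a = 6 (a = 2 + 4 = 6)
A(K, R) = 4 - K - R (A(K, R) = 4 - (K + R) = 4 + (-K - R) = 4 - K - R)
S(B, V) = V + 6*B (S(B, V) = 6*B + V = V + 6*B)
S(A(3, -4), -2)*161 = (-2 + 6*(4 - 1*3 - 1*(-4)))*161 = (-2 + 6*(4 - 3 + 4))*161 = (-2 + 6*5)*161 = (-2 + 30)*161 = 28*161 = 4508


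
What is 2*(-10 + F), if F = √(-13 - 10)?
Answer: -20 + 2*I*√23 ≈ -20.0 + 9.5917*I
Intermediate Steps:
F = I*√23 (F = √(-23) = I*√23 ≈ 4.7958*I)
2*(-10 + F) = 2*(-10 + I*√23) = -20 + 2*I*√23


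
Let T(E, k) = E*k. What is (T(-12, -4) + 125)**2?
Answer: 29929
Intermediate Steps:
(T(-12, -4) + 125)**2 = (-12*(-4) + 125)**2 = (48 + 125)**2 = 173**2 = 29929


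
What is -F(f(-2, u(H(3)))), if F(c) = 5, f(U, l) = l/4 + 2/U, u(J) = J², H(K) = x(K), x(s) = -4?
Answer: -5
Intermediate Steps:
H(K) = -4
f(U, l) = 2/U + l/4 (f(U, l) = l*(¼) + 2/U = l/4 + 2/U = 2/U + l/4)
-F(f(-2, u(H(3)))) = -1*5 = -5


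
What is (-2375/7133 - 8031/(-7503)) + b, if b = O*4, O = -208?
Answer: -14829419490/17839633 ≈ -831.26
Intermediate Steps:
b = -832 (b = -208*4 = -832)
(-2375/7133 - 8031/(-7503)) + b = (-2375/7133 - 8031/(-7503)) - 832 = (-2375*1/7133 - 8031*(-1/7503)) - 832 = (-2375/7133 + 2677/2501) - 832 = 13155166/17839633 - 832 = -14829419490/17839633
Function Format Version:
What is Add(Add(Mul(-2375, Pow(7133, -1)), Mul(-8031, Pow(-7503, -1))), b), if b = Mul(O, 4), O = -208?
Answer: Rational(-14829419490, 17839633) ≈ -831.26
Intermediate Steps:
b = -832 (b = Mul(-208, 4) = -832)
Add(Add(Mul(-2375, Pow(7133, -1)), Mul(-8031, Pow(-7503, -1))), b) = Add(Add(Mul(-2375, Pow(7133, -1)), Mul(-8031, Pow(-7503, -1))), -832) = Add(Add(Mul(-2375, Rational(1, 7133)), Mul(-8031, Rational(-1, 7503))), -832) = Add(Add(Rational(-2375, 7133), Rational(2677, 2501)), -832) = Add(Rational(13155166, 17839633), -832) = Rational(-14829419490, 17839633)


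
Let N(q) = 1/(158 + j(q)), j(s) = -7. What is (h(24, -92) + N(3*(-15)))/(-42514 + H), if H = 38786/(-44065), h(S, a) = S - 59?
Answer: 58209865/70721536899 ≈ 0.00082309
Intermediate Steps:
h(S, a) = -59 + S
H = -38786/44065 (H = 38786*(-1/44065) = -38786/44065 ≈ -0.88020)
N(q) = 1/151 (N(q) = 1/(158 - 7) = 1/151)
(h(24, -92) + N(3*(-15)))/(-42514 + H) = ((-59 + 24) + 1/151)/(-42514 - 38786/44065) = (-35 + 1/151)/(-1873418196/44065) = -5284/151*(-44065/1873418196) = 58209865/70721536899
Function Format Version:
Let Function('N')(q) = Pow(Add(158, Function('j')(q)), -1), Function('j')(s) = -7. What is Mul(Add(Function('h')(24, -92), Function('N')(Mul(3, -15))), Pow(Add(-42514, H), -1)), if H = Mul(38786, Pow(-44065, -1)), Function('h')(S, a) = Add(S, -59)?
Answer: Rational(58209865, 70721536899) ≈ 0.00082309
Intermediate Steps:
Function('h')(S, a) = Add(-59, S)
H = Rational(-38786, 44065) (H = Mul(38786, Rational(-1, 44065)) = Rational(-38786, 44065) ≈ -0.88020)
Function('N')(q) = Rational(1, 151) (Function('N')(q) = Pow(Add(158, -7), -1) = Pow(151, -1) = Rational(1, 151))
Mul(Add(Function('h')(24, -92), Function('N')(Mul(3, -15))), Pow(Add(-42514, H), -1)) = Mul(Add(Add(-59, 24), Rational(1, 151)), Pow(Add(-42514, Rational(-38786, 44065)), -1)) = Mul(Add(-35, Rational(1, 151)), Pow(Rational(-1873418196, 44065), -1)) = Mul(Rational(-5284, 151), Rational(-44065, 1873418196)) = Rational(58209865, 70721536899)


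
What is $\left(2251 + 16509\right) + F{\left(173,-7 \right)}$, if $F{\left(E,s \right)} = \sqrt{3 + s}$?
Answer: $18760 + 2 i \approx 18760.0 + 2.0 i$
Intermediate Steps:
$\left(2251 + 16509\right) + F{\left(173,-7 \right)} = \left(2251 + 16509\right) + \sqrt{3 - 7} = 18760 + \sqrt{-4} = 18760 + 2 i$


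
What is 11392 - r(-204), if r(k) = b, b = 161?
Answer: 11231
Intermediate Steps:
r(k) = 161
11392 - r(-204) = 11392 - 1*161 = 11392 - 161 = 11231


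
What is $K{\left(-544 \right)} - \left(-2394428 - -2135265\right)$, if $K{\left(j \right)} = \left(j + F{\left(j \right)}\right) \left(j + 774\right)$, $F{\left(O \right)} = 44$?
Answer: $144163$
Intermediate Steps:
$K{\left(j \right)} = \left(44 + j\right) \left(774 + j\right)$ ($K{\left(j \right)} = \left(j + 44\right) \left(j + 774\right) = \left(44 + j\right) \left(774 + j\right)$)
$K{\left(-544 \right)} - \left(-2394428 - -2135265\right) = \left(34056 + \left(-544\right)^{2} + 818 \left(-544\right)\right) - \left(-2394428 - -2135265\right) = \left(34056 + 295936 - 444992\right) - \left(-2394428 + 2135265\right) = -115000 - -259163 = -115000 + 259163 = 144163$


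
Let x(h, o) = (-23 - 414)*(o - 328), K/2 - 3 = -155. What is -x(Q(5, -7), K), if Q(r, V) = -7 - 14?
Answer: -276184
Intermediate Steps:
Q(r, V) = -21
K = -304 (K = 6 + 2*(-155) = 6 - 310 = -304)
x(h, o) = 143336 - 437*o (x(h, o) = -437*(-328 + o) = 143336 - 437*o)
-x(Q(5, -7), K) = -(143336 - 437*(-304)) = -(143336 + 132848) = -1*276184 = -276184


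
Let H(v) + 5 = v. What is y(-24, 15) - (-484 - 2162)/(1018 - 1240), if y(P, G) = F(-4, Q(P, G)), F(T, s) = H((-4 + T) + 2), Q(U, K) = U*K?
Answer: -848/37 ≈ -22.919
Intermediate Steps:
Q(U, K) = K*U
H(v) = -5 + v
F(T, s) = -7 + T (F(T, s) = -5 + ((-4 + T) + 2) = -5 + (-2 + T) = -7 + T)
y(P, G) = -11 (y(P, G) = -7 - 4 = -11)
y(-24, 15) - (-484 - 2162)/(1018 - 1240) = -11 - (-484 - 2162)/(1018 - 1240) = -11 - (-2646)/(-222) = -11 - (-2646)*(-1)/222 = -11 - 1*441/37 = -11 - 441/37 = -848/37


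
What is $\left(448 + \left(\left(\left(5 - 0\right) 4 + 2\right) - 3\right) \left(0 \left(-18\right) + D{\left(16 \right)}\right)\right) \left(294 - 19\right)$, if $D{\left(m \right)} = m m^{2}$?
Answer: $21524800$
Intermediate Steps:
$D{\left(m \right)} = m^{3}$
$\left(448 + \left(\left(\left(5 - 0\right) 4 + 2\right) - 3\right) \left(0 \left(-18\right) + D{\left(16 \right)}\right)\right) \left(294 - 19\right) = \left(448 + \left(\left(\left(5 - 0\right) 4 + 2\right) - 3\right) \left(0 \left(-18\right) + 16^{3}\right)\right) \left(294 - 19\right) = \left(448 + \left(\left(\left(5 + 0\right) 4 + 2\right) - 3\right) \left(0 + 4096\right)\right) 275 = \left(448 + \left(\left(5 \cdot 4 + 2\right) - 3\right) 4096\right) 275 = \left(448 + \left(\left(20 + 2\right) - 3\right) 4096\right) 275 = \left(448 + \left(22 - 3\right) 4096\right) 275 = \left(448 + 19 \cdot 4096\right) 275 = \left(448 + 77824\right) 275 = 78272 \cdot 275 = 21524800$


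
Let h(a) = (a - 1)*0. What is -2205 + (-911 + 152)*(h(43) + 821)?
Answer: -625344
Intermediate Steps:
h(a) = 0 (h(a) = (-1 + a)*0 = 0)
-2205 + (-911 + 152)*(h(43) + 821) = -2205 + (-911 + 152)*(0 + 821) = -2205 - 759*821 = -2205 - 623139 = -625344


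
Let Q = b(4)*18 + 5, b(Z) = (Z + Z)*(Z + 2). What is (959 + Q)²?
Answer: 3341584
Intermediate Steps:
b(Z) = 2*Z*(2 + Z) (b(Z) = (2*Z)*(2 + Z) = 2*Z*(2 + Z))
Q = 869 (Q = (2*4*(2 + 4))*18 + 5 = (2*4*6)*18 + 5 = 48*18 + 5 = 864 + 5 = 869)
(959 + Q)² = (959 + 869)² = 1828² = 3341584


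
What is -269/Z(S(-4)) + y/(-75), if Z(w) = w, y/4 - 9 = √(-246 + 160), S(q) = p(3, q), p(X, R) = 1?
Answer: -6737/25 - 4*I*√86/75 ≈ -269.48 - 0.49459*I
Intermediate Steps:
S(q) = 1
y = 36 + 4*I*√86 (y = 36 + 4*√(-246 + 160) = 36 + 4*√(-86) = 36 + 4*(I*√86) = 36 + 4*I*√86 ≈ 36.0 + 37.094*I)
-269/Z(S(-4)) + y/(-75) = -269/1 + (36 + 4*I*√86)/(-75) = -269*1 + (36 + 4*I*√86)*(-1/75) = -269 + (-12/25 - 4*I*√86/75) = -6737/25 - 4*I*√86/75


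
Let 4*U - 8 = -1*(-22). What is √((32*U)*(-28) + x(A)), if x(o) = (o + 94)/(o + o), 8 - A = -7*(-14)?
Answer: I*√1512005/15 ≈ 81.976*I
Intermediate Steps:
A = -90 (A = 8 - (-7)*(-14) = 8 - 1*98 = 8 - 98 = -90)
U = 15/2 (U = 2 + (-1*(-22))/4 = 2 + (¼)*22 = 2 + 11/2 = 15/2 ≈ 7.5000)
x(o) = (94 + o)/(2*o) (x(o) = (94 + o)/((2*o)) = (94 + o)*(1/(2*o)) = (94 + o)/(2*o))
√((32*U)*(-28) + x(A)) = √((32*(15/2))*(-28) + (½)*(94 - 90)/(-90)) = √(240*(-28) + (½)*(-1/90)*4) = √(-6720 - 1/45) = √(-302401/45) = I*√1512005/15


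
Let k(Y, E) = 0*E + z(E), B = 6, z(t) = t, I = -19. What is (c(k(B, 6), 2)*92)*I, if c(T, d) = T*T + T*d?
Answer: -83904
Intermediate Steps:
k(Y, E) = E (k(Y, E) = 0*E + E = 0 + E = E)
c(T, d) = T² + T*d
(c(k(B, 6), 2)*92)*I = ((6*(6 + 2))*92)*(-19) = ((6*8)*92)*(-19) = (48*92)*(-19) = 4416*(-19) = -83904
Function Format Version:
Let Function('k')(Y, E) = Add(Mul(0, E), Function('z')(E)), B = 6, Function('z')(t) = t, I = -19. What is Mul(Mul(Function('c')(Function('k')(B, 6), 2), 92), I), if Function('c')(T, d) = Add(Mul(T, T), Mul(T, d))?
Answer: -83904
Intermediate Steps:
Function('k')(Y, E) = E (Function('k')(Y, E) = Add(Mul(0, E), E) = Add(0, E) = E)
Function('c')(T, d) = Add(Pow(T, 2), Mul(T, d))
Mul(Mul(Function('c')(Function('k')(B, 6), 2), 92), I) = Mul(Mul(Mul(6, Add(6, 2)), 92), -19) = Mul(Mul(Mul(6, 8), 92), -19) = Mul(Mul(48, 92), -19) = Mul(4416, -19) = -83904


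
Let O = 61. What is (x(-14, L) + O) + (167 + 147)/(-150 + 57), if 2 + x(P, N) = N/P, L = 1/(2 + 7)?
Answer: 217235/3906 ≈ 55.616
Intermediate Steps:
L = 1/9 ≈ 0.11111
x(P, N) = -2 + N/P
(x(-14, L) + O) + (167 + 147)/(-150 + 57) = ((-2 + (1/9)/(-14)) + 61) + (167 + 147)/(-150 + 57) = ((-2 + (1/9)*(-1/14)) + 61) + 314/(-93) = ((-2 - 1/126) + 61) + 314*(-1/93) = (-253/126 + 61) - 314/93 = 7433/126 - 314/93 = 217235/3906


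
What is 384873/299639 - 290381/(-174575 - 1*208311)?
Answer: 33481707991/16389654022 ≈ 2.0429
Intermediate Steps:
384873/299639 - 290381/(-174575 - 1*208311) = 384873*(1/299639) - 290381/(-174575 - 208311) = 384873/299639 - 290381/(-382886) = 384873/299639 - 290381*(-1/382886) = 384873/299639 + 41483/54698 = 33481707991/16389654022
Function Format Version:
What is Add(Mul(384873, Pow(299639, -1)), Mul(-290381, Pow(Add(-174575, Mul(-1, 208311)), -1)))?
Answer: Rational(33481707991, 16389654022) ≈ 2.0429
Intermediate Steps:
Add(Mul(384873, Pow(299639, -1)), Mul(-290381, Pow(Add(-174575, Mul(-1, 208311)), -1))) = Add(Mul(384873, Rational(1, 299639)), Mul(-290381, Pow(Add(-174575, -208311), -1))) = Add(Rational(384873, 299639), Mul(-290381, Pow(-382886, -1))) = Add(Rational(384873, 299639), Mul(-290381, Rational(-1, 382886))) = Add(Rational(384873, 299639), Rational(41483, 54698)) = Rational(33481707991, 16389654022)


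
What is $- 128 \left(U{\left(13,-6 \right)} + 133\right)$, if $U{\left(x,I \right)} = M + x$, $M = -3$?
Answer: $-18304$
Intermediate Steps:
$U{\left(x,I \right)} = -3 + x$
$- 128 \left(U{\left(13,-6 \right)} + 133\right) = - 128 \left(\left(-3 + 13\right) + 133\right) = - 128 \left(10 + 133\right) = - 128 \cdot 143 = \left(-1\right) 18304 = -18304$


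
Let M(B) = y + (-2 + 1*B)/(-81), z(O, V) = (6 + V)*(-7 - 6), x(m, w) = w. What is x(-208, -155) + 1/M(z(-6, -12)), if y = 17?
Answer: -201574/1301 ≈ -154.94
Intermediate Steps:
z(O, V) = -78 - 13*V (z(O, V) = (6 + V)*(-13) = -78 - 13*V)
M(B) = 1379/81 - B/81 (M(B) = 17 + (-2 + 1*B)/(-81) = 17 + (-2 + B)*(-1/81) = 17 + (2/81 - B/81) = 1379/81 - B/81)
x(-208, -155) + 1/M(z(-6, -12)) = -155 + 1/(1379/81 - (-78 - 13*(-12))/81) = -155 + 1/(1379/81 - (-78 + 156)/81) = -155 + 1/(1379/81 - 1/81*78) = -155 + 1/(1379/81 - 26/27) = -155 + 1/(1301/81) = -155 + 81/1301 = -201574/1301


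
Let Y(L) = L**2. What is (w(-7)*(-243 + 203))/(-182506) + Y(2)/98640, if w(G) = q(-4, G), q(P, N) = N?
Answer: -3361147/2250298980 ≈ -0.0014936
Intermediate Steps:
w(G) = G
(w(-7)*(-243 + 203))/(-182506) + Y(2)/98640 = -7*(-243 + 203)/(-182506) + 2**2/98640 = -7*(-40)*(-1/182506) + 4*(1/98640) = 280*(-1/182506) + 1/24660 = -140/91253 + 1/24660 = -3361147/2250298980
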